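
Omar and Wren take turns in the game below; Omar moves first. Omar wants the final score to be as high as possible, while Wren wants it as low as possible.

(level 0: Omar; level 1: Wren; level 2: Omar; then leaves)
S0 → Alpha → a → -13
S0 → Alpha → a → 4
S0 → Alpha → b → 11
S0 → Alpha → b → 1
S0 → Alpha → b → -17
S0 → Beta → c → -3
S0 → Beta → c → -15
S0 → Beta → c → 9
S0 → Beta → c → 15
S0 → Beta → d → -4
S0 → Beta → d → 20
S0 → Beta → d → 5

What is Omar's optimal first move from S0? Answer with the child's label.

a (Omar): max(-13, 4) = 4
b (Omar): max(11, 1, -17) = 11
Alpha (Wren): min(4, 11) = 4
c (Omar): max(-3, -15, 9, 15) = 15
d (Omar): max(-4, 20, 5) = 20
Beta (Wren): min(15, 20) = 15
S0 (Omar): max(4, 15) = 15
Omar at S0 wants the highest of {Alpha=4, Beta=15}, so chooses Beta.

Beta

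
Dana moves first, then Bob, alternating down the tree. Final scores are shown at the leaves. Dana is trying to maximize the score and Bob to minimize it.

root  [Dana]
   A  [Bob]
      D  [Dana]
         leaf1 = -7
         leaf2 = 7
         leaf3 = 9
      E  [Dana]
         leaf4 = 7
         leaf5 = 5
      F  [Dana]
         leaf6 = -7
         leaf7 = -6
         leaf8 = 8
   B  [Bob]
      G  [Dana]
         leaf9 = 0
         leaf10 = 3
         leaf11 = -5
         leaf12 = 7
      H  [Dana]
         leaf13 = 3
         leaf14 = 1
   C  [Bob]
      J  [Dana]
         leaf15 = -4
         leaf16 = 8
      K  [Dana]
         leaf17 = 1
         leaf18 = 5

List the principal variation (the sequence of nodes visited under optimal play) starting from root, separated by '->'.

D (Dana): max(-7, 7, 9) = 9
E (Dana): max(7, 5) = 7
F (Dana): max(-7, -6, 8) = 8
A (Bob): min(9, 7, 8) = 7
G (Dana): max(0, 3, -5, 7) = 7
H (Dana): max(3, 1) = 3
B (Bob): min(7, 3) = 3
J (Dana): max(-4, 8) = 8
K (Dana): max(1, 5) = 5
C (Bob): min(8, 5) = 5
root (Dana): max(7, 3, 5) = 7
At root, Dana picks A (highest: 7).
At A, Bob picks E (lowest: 7).
At E, Dana picks leaf4 (highest: 7).
Terminal value 7.

root -> A -> E -> leaf4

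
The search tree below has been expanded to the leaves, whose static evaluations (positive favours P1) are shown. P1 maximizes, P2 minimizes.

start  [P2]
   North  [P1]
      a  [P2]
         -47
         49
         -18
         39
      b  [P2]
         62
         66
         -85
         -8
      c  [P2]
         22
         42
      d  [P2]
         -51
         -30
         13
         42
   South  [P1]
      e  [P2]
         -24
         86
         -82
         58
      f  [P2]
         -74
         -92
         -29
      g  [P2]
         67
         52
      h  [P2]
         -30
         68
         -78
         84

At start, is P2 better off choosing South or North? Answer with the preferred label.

e (P2): min(-24, 86, -82, 58) = -82
f (P2): min(-74, -92, -29) = -92
g (P2): min(67, 52) = 52
h (P2): min(-30, 68, -78, 84) = -78
South (P1): max(-82, -92, 52, -78) = 52
a (P2): min(-47, 49, -18, 39) = -47
b (P2): min(62, 66, -85, -8) = -85
c (P2): min(22, 42) = 22
d (P2): min(-51, -30, 13, 42) = -51
North (P1): max(-47, -85, 22, -51) = 22
P2 prefers the lower value; South=52, North=22. North is better since 22 < 52.

North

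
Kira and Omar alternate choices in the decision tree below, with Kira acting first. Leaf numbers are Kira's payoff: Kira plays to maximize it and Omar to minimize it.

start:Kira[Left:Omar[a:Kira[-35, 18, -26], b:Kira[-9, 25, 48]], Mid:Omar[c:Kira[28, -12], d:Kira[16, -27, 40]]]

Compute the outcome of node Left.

a (Kira): max(-35, 18, -26) = 18
b (Kira): max(-9, 25, 48) = 48
Left (Omar): min(18, 48) = 18

18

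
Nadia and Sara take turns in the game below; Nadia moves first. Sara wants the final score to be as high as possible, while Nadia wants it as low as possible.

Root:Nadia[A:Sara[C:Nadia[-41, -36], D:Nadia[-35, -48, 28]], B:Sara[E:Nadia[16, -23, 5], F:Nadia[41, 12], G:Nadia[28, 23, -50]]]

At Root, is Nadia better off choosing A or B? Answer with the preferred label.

A

C (Nadia): min(-41, -36) = -41
D (Nadia): min(-35, -48, 28) = -48
A (Sara): max(-41, -48) = -41
E (Nadia): min(16, -23, 5) = -23
F (Nadia): min(41, 12) = 12
G (Nadia): min(28, 23, -50) = -50
B (Sara): max(-23, 12, -50) = 12
Nadia prefers the lower value; A=-41, B=12. A is better since -41 < 12.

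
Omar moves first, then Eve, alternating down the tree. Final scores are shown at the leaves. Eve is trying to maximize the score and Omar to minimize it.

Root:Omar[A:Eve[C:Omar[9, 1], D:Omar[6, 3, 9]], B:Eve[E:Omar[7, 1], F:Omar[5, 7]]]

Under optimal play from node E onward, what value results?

E (Omar): min(7, 1) = 1

1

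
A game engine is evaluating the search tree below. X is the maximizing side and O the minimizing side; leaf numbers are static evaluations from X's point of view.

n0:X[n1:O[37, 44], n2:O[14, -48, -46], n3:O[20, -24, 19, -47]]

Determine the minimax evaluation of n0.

37

n1 (O): min(37, 44) = 37
n2 (O): min(14, -48, -46) = -48
n3 (O): min(20, -24, 19, -47) = -47
n0 (X): max(37, -48, -47) = 37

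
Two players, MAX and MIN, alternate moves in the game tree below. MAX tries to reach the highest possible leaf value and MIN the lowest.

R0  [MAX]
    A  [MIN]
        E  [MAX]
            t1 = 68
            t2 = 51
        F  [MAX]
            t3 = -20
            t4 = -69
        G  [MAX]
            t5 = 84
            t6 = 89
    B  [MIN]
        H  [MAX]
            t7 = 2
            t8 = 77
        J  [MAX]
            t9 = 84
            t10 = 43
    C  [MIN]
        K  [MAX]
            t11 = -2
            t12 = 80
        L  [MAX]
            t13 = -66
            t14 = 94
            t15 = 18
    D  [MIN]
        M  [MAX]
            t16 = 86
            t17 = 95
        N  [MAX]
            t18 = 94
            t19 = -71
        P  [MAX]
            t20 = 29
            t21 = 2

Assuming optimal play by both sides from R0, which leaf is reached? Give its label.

t12

E (MAX): max(68, 51) = 68
F (MAX): max(-20, -69) = -20
G (MAX): max(84, 89) = 89
A (MIN): min(68, -20, 89) = -20
H (MAX): max(2, 77) = 77
J (MAX): max(84, 43) = 84
B (MIN): min(77, 84) = 77
K (MAX): max(-2, 80) = 80
L (MAX): max(-66, 94, 18) = 94
C (MIN): min(80, 94) = 80
M (MAX): max(86, 95) = 95
N (MAX): max(94, -71) = 94
P (MAX): max(29, 2) = 29
D (MIN): min(95, 94, 29) = 29
R0 (MAX): max(-20, 77, 80, 29) = 80
At R0, MAX picks C (highest: 80).
At C, MIN picks K (lowest: 80).
At K, MAX picks t12 (highest: 80).
Terminal value 80.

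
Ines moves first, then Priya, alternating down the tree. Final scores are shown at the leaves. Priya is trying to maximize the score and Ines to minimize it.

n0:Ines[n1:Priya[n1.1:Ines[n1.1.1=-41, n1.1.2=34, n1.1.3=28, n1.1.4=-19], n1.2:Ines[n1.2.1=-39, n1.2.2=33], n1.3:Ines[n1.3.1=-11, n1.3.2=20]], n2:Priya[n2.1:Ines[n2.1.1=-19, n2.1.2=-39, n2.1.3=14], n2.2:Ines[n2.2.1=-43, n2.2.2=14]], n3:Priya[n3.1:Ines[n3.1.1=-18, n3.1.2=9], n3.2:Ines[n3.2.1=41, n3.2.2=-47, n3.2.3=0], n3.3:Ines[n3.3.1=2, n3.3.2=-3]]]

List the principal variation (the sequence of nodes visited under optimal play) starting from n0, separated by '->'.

n0 -> n2 -> n2.1 -> n2.1.2

n1.1 (Ines): min(-41, 34, 28, -19) = -41
n1.2 (Ines): min(-39, 33) = -39
n1.3 (Ines): min(-11, 20) = -11
n1 (Priya): max(-41, -39, -11) = -11
n2.1 (Ines): min(-19, -39, 14) = -39
n2.2 (Ines): min(-43, 14) = -43
n2 (Priya): max(-39, -43) = -39
n3.1 (Ines): min(-18, 9) = -18
n3.2 (Ines): min(41, -47, 0) = -47
n3.3 (Ines): min(2, -3) = -3
n3 (Priya): max(-18, -47, -3) = -3
n0 (Ines): min(-11, -39, -3) = -39
At n0, Ines picks n2 (lowest: -39).
At n2, Priya picks n2.1 (highest: -39).
At n2.1, Ines picks n2.1.2 (lowest: -39).
Terminal value -39.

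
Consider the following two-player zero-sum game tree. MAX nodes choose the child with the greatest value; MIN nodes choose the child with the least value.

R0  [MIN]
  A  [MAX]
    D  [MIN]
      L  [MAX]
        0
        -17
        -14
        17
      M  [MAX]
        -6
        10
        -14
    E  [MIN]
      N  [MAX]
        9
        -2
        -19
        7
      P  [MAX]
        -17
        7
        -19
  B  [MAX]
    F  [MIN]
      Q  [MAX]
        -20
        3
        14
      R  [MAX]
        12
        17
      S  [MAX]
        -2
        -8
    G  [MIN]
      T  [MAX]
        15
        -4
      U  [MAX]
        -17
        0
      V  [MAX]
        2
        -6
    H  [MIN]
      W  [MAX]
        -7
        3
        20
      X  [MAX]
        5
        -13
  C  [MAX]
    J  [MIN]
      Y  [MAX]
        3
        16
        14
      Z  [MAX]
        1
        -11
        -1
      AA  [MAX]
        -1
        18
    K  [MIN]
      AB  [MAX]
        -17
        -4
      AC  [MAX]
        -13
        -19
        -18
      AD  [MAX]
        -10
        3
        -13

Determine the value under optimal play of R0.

L (MAX): max(0, -17, -14, 17) = 17
M (MAX): max(-6, 10, -14) = 10
D (MIN): min(17, 10) = 10
N (MAX): max(9, -2, -19, 7) = 9
P (MAX): max(-17, 7, -19) = 7
E (MIN): min(9, 7) = 7
A (MAX): max(10, 7) = 10
Q (MAX): max(-20, 3, 14) = 14
R (MAX): max(12, 17) = 17
S (MAX): max(-2, -8) = -2
F (MIN): min(14, 17, -2) = -2
T (MAX): max(15, -4) = 15
U (MAX): max(-17, 0) = 0
V (MAX): max(2, -6) = 2
G (MIN): min(15, 0, 2) = 0
W (MAX): max(-7, 3, 20) = 20
X (MAX): max(5, -13) = 5
H (MIN): min(20, 5) = 5
B (MAX): max(-2, 0, 5) = 5
Y (MAX): max(3, 16, 14) = 16
Z (MAX): max(1, -11, -1) = 1
AA (MAX): max(-1, 18) = 18
J (MIN): min(16, 1, 18) = 1
AB (MAX): max(-17, -4) = -4
AC (MAX): max(-13, -19, -18) = -13
AD (MAX): max(-10, 3, -13) = 3
K (MIN): min(-4, -13, 3) = -13
C (MAX): max(1, -13) = 1
R0 (MIN): min(10, 5, 1) = 1

1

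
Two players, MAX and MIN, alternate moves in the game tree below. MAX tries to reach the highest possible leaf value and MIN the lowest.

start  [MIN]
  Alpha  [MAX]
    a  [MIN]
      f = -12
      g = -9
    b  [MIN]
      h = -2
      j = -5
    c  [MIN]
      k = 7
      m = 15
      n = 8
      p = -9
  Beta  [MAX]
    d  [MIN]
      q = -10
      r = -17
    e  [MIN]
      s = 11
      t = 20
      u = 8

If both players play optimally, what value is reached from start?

-5

a (MIN): min(-12, -9) = -12
b (MIN): min(-2, -5) = -5
c (MIN): min(7, 15, 8, -9) = -9
Alpha (MAX): max(-12, -5, -9) = -5
d (MIN): min(-10, -17) = -17
e (MIN): min(11, 20, 8) = 8
Beta (MAX): max(-17, 8) = 8
start (MIN): min(-5, 8) = -5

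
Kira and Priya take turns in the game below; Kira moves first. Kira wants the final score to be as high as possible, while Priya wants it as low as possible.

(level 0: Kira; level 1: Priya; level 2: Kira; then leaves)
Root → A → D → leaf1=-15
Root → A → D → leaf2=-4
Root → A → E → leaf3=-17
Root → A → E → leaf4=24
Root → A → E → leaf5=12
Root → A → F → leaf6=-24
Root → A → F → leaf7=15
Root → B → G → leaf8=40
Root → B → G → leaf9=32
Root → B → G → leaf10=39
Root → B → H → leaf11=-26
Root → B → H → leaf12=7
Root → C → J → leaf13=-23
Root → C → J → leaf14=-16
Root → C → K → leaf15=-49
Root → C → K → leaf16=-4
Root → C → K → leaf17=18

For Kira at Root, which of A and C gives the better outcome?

D (Kira): max(-15, -4) = -4
E (Kira): max(-17, 24, 12) = 24
F (Kira): max(-24, 15) = 15
A (Priya): min(-4, 24, 15) = -4
J (Kira): max(-23, -16) = -16
K (Kira): max(-49, -4, 18) = 18
C (Priya): min(-16, 18) = -16
Kira prefers the higher value; A=-4, C=-16. A is better since -4 > -16.

A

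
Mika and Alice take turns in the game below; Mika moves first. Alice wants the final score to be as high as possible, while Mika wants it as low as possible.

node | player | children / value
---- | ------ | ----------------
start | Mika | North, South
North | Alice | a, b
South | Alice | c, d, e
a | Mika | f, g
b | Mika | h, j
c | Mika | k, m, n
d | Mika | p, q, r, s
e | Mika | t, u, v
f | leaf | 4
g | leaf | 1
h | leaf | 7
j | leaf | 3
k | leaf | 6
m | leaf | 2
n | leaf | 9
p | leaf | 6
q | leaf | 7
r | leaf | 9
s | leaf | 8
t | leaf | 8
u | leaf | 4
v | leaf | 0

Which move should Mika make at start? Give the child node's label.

North

a (Mika): min(4, 1) = 1
b (Mika): min(7, 3) = 3
North (Alice): max(1, 3) = 3
c (Mika): min(6, 2, 9) = 2
d (Mika): min(6, 7, 9, 8) = 6
e (Mika): min(8, 4, 0) = 0
South (Alice): max(2, 6, 0) = 6
start (Mika): min(3, 6) = 3
Mika at start wants the lowest of {North=3, South=6}, so chooses North.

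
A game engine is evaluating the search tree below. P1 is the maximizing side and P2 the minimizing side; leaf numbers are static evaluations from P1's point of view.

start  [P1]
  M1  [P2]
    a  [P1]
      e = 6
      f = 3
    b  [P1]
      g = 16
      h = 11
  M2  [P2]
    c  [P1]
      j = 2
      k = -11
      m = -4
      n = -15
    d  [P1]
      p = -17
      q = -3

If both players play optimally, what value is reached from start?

a (P1): max(6, 3) = 6
b (P1): max(16, 11) = 16
M1 (P2): min(6, 16) = 6
c (P1): max(2, -11, -4, -15) = 2
d (P1): max(-17, -3) = -3
M2 (P2): min(2, -3) = -3
start (P1): max(6, -3) = 6

6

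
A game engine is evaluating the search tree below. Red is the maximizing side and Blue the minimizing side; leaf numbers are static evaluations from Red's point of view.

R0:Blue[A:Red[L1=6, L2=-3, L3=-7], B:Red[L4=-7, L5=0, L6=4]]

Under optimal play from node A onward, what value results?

A (Red): max(6, -3, -7) = 6

6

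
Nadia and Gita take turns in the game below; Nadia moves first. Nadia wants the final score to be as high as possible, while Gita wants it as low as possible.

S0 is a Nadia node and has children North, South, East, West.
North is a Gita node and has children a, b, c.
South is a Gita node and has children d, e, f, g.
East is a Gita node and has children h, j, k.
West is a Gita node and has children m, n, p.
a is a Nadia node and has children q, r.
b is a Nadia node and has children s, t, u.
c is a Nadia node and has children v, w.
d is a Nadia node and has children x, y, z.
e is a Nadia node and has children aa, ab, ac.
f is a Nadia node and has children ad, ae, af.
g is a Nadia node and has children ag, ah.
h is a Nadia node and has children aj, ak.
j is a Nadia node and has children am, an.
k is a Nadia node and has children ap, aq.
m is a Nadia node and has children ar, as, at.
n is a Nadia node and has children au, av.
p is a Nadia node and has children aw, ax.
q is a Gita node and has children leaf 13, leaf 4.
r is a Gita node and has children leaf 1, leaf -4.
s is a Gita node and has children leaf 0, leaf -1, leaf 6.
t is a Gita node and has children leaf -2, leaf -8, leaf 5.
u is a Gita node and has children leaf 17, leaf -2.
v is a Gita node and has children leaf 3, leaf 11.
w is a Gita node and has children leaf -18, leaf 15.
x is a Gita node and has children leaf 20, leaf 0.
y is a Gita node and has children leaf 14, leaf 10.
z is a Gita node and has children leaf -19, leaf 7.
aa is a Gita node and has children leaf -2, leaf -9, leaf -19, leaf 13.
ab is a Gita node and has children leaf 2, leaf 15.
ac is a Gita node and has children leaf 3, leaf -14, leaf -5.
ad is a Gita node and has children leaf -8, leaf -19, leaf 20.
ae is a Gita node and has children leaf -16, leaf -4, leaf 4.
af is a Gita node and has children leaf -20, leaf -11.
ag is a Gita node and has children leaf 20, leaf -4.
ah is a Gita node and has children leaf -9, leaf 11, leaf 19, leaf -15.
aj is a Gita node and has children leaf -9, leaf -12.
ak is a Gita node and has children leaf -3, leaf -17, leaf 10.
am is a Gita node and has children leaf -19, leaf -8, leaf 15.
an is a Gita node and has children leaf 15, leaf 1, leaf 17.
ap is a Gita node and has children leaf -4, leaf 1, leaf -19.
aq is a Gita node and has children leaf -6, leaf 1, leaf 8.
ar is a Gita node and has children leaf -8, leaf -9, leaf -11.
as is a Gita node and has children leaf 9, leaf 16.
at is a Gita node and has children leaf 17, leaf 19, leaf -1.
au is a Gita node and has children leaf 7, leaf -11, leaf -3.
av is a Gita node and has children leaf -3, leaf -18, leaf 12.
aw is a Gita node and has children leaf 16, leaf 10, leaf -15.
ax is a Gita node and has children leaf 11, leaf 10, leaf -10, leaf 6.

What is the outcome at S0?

q (Gita): min(13, 4) = 4
r (Gita): min(1, -4) = -4
a (Nadia): max(4, -4) = 4
s (Gita): min(0, -1, 6) = -1
t (Gita): min(-2, -8, 5) = -8
u (Gita): min(17, -2) = -2
b (Nadia): max(-1, -8, -2) = -1
v (Gita): min(3, 11) = 3
w (Gita): min(-18, 15) = -18
c (Nadia): max(3, -18) = 3
North (Gita): min(4, -1, 3) = -1
x (Gita): min(20, 0) = 0
y (Gita): min(14, 10) = 10
z (Gita): min(-19, 7) = -19
d (Nadia): max(0, 10, -19) = 10
aa (Gita): min(-2, -9, -19, 13) = -19
ab (Gita): min(2, 15) = 2
ac (Gita): min(3, -14, -5) = -14
e (Nadia): max(-19, 2, -14) = 2
ad (Gita): min(-8, -19, 20) = -19
ae (Gita): min(-16, -4, 4) = -16
af (Gita): min(-20, -11) = -20
f (Nadia): max(-19, -16, -20) = -16
ag (Gita): min(20, -4) = -4
ah (Gita): min(-9, 11, 19, -15) = -15
g (Nadia): max(-4, -15) = -4
South (Gita): min(10, 2, -16, -4) = -16
aj (Gita): min(-9, -12) = -12
ak (Gita): min(-3, -17, 10) = -17
h (Nadia): max(-12, -17) = -12
am (Gita): min(-19, -8, 15) = -19
an (Gita): min(15, 1, 17) = 1
j (Nadia): max(-19, 1) = 1
ap (Gita): min(-4, 1, -19) = -19
aq (Gita): min(-6, 1, 8) = -6
k (Nadia): max(-19, -6) = -6
East (Gita): min(-12, 1, -6) = -12
ar (Gita): min(-8, -9, -11) = -11
as (Gita): min(9, 16) = 9
at (Gita): min(17, 19, -1) = -1
m (Nadia): max(-11, 9, -1) = 9
au (Gita): min(7, -11, -3) = -11
av (Gita): min(-3, -18, 12) = -18
n (Nadia): max(-11, -18) = -11
aw (Gita): min(16, 10, -15) = -15
ax (Gita): min(11, 10, -10, 6) = -10
p (Nadia): max(-15, -10) = -10
West (Gita): min(9, -11, -10) = -11
S0 (Nadia): max(-1, -16, -12, -11) = -1

-1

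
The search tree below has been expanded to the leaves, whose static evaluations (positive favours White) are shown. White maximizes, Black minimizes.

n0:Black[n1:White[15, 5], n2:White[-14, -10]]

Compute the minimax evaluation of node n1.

n1 (White): max(15, 5) = 15

15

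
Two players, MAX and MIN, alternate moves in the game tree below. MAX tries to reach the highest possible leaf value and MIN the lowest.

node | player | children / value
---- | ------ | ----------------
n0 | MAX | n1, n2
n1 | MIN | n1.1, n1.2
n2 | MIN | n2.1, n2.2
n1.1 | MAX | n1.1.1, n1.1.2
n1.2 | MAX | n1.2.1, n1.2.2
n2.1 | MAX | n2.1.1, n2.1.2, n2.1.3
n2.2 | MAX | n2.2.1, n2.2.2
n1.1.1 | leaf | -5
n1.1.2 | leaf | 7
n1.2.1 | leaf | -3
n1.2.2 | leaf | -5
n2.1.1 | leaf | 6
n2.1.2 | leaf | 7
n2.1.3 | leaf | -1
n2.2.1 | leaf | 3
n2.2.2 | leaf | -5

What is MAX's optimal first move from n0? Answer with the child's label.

n2

n1.1 (MAX): max(-5, 7) = 7
n1.2 (MAX): max(-3, -5) = -3
n1 (MIN): min(7, -3) = -3
n2.1 (MAX): max(6, 7, -1) = 7
n2.2 (MAX): max(3, -5) = 3
n2 (MIN): min(7, 3) = 3
n0 (MAX): max(-3, 3) = 3
MAX at n0 wants the highest of {n1=-3, n2=3}, so chooses n2.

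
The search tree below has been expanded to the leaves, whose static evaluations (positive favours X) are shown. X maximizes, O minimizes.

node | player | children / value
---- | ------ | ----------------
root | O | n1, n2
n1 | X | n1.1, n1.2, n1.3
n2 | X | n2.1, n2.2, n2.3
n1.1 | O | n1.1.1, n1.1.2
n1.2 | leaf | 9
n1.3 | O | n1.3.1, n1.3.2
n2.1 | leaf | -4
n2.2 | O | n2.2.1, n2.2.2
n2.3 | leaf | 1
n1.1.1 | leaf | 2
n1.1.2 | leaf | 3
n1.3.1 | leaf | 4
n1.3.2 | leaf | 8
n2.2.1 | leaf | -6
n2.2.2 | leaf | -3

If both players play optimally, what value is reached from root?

n1.1 (O): min(2, 3) = 2
n1.3 (O): min(4, 8) = 4
n1 (X): max(2, 9, 4) = 9
n2.2 (O): min(-6, -3) = -6
n2 (X): max(-4, -6, 1) = 1
root (O): min(9, 1) = 1

1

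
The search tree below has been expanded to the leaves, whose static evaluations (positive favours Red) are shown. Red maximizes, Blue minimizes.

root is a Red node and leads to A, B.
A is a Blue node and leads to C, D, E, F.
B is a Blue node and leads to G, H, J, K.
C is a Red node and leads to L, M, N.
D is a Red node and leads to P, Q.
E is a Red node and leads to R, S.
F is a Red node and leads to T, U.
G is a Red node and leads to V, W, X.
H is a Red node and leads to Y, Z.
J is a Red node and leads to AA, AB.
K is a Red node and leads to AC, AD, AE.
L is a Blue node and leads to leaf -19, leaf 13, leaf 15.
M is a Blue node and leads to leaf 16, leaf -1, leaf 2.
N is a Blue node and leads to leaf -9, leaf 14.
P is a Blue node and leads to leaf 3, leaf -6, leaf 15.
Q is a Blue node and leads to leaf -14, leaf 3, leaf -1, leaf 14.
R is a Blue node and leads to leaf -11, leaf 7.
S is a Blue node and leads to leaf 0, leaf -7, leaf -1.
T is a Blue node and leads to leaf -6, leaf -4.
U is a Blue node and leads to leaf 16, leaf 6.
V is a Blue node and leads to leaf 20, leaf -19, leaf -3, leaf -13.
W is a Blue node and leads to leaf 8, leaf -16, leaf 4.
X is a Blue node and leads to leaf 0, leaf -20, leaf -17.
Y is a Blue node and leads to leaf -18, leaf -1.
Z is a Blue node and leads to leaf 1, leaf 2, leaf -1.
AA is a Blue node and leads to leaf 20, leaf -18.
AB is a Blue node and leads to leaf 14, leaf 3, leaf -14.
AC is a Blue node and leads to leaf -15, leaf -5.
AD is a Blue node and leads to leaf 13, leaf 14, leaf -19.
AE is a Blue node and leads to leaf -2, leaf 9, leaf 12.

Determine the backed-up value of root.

-7

L (Blue): min(-19, 13, 15) = -19
M (Blue): min(16, -1, 2) = -1
N (Blue): min(-9, 14) = -9
C (Red): max(-19, -1, -9) = -1
P (Blue): min(3, -6, 15) = -6
Q (Blue): min(-14, 3, -1, 14) = -14
D (Red): max(-6, -14) = -6
R (Blue): min(-11, 7) = -11
S (Blue): min(0, -7, -1) = -7
E (Red): max(-11, -7) = -7
T (Blue): min(-6, -4) = -6
U (Blue): min(16, 6) = 6
F (Red): max(-6, 6) = 6
A (Blue): min(-1, -6, -7, 6) = -7
V (Blue): min(20, -19, -3, -13) = -19
W (Blue): min(8, -16, 4) = -16
X (Blue): min(0, -20, -17) = -20
G (Red): max(-19, -16, -20) = -16
Y (Blue): min(-18, -1) = -18
Z (Blue): min(1, 2, -1) = -1
H (Red): max(-18, -1) = -1
AA (Blue): min(20, -18) = -18
AB (Blue): min(14, 3, -14) = -14
J (Red): max(-18, -14) = -14
AC (Blue): min(-15, -5) = -15
AD (Blue): min(13, 14, -19) = -19
AE (Blue): min(-2, 9, 12) = -2
K (Red): max(-15, -19, -2) = -2
B (Blue): min(-16, -1, -14, -2) = -16
root (Red): max(-7, -16) = -7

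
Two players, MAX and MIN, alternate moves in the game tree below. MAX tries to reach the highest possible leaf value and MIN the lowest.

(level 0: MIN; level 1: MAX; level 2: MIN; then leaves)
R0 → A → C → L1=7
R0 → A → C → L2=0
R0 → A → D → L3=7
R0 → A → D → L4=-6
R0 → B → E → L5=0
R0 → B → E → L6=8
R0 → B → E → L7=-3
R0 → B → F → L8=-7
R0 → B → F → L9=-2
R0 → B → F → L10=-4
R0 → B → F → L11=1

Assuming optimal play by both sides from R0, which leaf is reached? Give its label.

C (MIN): min(7, 0) = 0
D (MIN): min(7, -6) = -6
A (MAX): max(0, -6) = 0
E (MIN): min(0, 8, -3) = -3
F (MIN): min(-7, -2, -4, 1) = -7
B (MAX): max(-3, -7) = -3
R0 (MIN): min(0, -3) = -3
At R0, MIN picks B (lowest: -3).
At B, MAX picks E (highest: -3).
At E, MIN picks L7 (lowest: -3).
Terminal value -3.

L7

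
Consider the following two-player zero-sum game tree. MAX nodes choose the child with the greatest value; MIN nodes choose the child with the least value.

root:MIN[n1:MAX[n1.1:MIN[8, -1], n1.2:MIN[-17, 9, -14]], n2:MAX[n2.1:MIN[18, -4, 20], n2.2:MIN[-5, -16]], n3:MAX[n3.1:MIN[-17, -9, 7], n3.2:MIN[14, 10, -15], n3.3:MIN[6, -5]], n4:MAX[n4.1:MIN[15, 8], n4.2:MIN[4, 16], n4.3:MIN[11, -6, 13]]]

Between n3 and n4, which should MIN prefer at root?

n3.1 (MIN): min(-17, -9, 7) = -17
n3.2 (MIN): min(14, 10, -15) = -15
n3.3 (MIN): min(6, -5) = -5
n3 (MAX): max(-17, -15, -5) = -5
n4.1 (MIN): min(15, 8) = 8
n4.2 (MIN): min(4, 16) = 4
n4.3 (MIN): min(11, -6, 13) = -6
n4 (MAX): max(8, 4, -6) = 8
MIN prefers the lower value; n3=-5, n4=8. n3 is better since -5 < 8.

n3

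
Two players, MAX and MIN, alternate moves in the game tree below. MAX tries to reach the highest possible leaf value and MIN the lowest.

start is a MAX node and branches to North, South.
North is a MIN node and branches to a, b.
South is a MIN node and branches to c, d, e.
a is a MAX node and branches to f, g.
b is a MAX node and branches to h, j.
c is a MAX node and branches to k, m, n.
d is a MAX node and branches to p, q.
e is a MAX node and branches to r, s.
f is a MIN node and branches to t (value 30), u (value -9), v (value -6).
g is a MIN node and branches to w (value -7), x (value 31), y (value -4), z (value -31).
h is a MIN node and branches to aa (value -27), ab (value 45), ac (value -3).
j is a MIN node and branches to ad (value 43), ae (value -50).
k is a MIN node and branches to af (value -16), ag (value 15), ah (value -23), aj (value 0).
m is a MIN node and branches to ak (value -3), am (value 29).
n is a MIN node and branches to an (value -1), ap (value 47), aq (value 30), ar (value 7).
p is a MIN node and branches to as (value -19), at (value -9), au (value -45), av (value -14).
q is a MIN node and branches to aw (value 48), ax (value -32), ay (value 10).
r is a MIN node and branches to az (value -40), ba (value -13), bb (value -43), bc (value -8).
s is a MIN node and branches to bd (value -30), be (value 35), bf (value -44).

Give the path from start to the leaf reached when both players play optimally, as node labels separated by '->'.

f (MIN): min(30, -9, -6) = -9
g (MIN): min(-7, 31, -4, -31) = -31
a (MAX): max(-9, -31) = -9
h (MIN): min(-27, 45, -3) = -27
j (MIN): min(43, -50) = -50
b (MAX): max(-27, -50) = -27
North (MIN): min(-9, -27) = -27
k (MIN): min(-16, 15, -23, 0) = -23
m (MIN): min(-3, 29) = -3
n (MIN): min(-1, 47, 30, 7) = -1
c (MAX): max(-23, -3, -1) = -1
p (MIN): min(-19, -9, -45, -14) = -45
q (MIN): min(48, -32, 10) = -32
d (MAX): max(-45, -32) = -32
r (MIN): min(-40, -13, -43, -8) = -43
s (MIN): min(-30, 35, -44) = -44
e (MAX): max(-43, -44) = -43
South (MIN): min(-1, -32, -43) = -43
start (MAX): max(-27, -43) = -27
At start, MAX picks North (highest: -27).
At North, MIN picks b (lowest: -27).
At b, MAX picks h (highest: -27).
At h, MIN picks aa (lowest: -27).
Terminal value -27.

start -> North -> b -> h -> aa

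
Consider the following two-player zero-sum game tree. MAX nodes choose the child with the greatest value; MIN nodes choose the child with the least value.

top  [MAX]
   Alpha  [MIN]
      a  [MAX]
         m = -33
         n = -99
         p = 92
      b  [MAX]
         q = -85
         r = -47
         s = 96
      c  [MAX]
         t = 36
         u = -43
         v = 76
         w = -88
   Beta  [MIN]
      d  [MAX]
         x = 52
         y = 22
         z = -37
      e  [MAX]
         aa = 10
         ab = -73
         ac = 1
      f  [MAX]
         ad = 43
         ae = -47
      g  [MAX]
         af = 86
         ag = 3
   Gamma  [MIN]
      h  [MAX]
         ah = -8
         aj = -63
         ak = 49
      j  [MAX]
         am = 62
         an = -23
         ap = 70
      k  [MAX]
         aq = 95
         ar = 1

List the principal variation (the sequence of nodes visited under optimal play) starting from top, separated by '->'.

top -> Alpha -> c -> v

a (MAX): max(-33, -99, 92) = 92
b (MAX): max(-85, -47, 96) = 96
c (MAX): max(36, -43, 76, -88) = 76
Alpha (MIN): min(92, 96, 76) = 76
d (MAX): max(52, 22, -37) = 52
e (MAX): max(10, -73, 1) = 10
f (MAX): max(43, -47) = 43
g (MAX): max(86, 3) = 86
Beta (MIN): min(52, 10, 43, 86) = 10
h (MAX): max(-8, -63, 49) = 49
j (MAX): max(62, -23, 70) = 70
k (MAX): max(95, 1) = 95
Gamma (MIN): min(49, 70, 95) = 49
top (MAX): max(76, 10, 49) = 76
At top, MAX picks Alpha (highest: 76).
At Alpha, MIN picks c (lowest: 76).
At c, MAX picks v (highest: 76).
Terminal value 76.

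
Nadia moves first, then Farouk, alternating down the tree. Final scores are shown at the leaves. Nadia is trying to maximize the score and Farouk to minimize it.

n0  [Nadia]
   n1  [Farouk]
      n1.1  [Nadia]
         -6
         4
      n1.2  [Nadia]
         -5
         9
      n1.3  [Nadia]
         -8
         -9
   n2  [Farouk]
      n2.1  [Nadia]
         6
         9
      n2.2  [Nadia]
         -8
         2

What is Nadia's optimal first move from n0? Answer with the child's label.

n2

n1.1 (Nadia): max(-6, 4) = 4
n1.2 (Nadia): max(-5, 9) = 9
n1.3 (Nadia): max(-8, -9) = -8
n1 (Farouk): min(4, 9, -8) = -8
n2.1 (Nadia): max(6, 9) = 9
n2.2 (Nadia): max(-8, 2) = 2
n2 (Farouk): min(9, 2) = 2
n0 (Nadia): max(-8, 2) = 2
Nadia at n0 wants the highest of {n1=-8, n2=2}, so chooses n2.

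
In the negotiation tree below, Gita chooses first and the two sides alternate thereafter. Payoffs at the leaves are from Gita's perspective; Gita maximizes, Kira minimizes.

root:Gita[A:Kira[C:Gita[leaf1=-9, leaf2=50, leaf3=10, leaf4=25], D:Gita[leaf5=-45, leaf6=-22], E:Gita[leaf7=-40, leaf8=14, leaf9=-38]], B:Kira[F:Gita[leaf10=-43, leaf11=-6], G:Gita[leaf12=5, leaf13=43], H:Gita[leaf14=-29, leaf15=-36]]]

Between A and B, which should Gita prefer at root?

A

C (Gita): max(-9, 50, 10, 25) = 50
D (Gita): max(-45, -22) = -22
E (Gita): max(-40, 14, -38) = 14
A (Kira): min(50, -22, 14) = -22
F (Gita): max(-43, -6) = -6
G (Gita): max(5, 43) = 43
H (Gita): max(-29, -36) = -29
B (Kira): min(-6, 43, -29) = -29
Gita prefers the higher value; A=-22, B=-29. A is better since -22 > -29.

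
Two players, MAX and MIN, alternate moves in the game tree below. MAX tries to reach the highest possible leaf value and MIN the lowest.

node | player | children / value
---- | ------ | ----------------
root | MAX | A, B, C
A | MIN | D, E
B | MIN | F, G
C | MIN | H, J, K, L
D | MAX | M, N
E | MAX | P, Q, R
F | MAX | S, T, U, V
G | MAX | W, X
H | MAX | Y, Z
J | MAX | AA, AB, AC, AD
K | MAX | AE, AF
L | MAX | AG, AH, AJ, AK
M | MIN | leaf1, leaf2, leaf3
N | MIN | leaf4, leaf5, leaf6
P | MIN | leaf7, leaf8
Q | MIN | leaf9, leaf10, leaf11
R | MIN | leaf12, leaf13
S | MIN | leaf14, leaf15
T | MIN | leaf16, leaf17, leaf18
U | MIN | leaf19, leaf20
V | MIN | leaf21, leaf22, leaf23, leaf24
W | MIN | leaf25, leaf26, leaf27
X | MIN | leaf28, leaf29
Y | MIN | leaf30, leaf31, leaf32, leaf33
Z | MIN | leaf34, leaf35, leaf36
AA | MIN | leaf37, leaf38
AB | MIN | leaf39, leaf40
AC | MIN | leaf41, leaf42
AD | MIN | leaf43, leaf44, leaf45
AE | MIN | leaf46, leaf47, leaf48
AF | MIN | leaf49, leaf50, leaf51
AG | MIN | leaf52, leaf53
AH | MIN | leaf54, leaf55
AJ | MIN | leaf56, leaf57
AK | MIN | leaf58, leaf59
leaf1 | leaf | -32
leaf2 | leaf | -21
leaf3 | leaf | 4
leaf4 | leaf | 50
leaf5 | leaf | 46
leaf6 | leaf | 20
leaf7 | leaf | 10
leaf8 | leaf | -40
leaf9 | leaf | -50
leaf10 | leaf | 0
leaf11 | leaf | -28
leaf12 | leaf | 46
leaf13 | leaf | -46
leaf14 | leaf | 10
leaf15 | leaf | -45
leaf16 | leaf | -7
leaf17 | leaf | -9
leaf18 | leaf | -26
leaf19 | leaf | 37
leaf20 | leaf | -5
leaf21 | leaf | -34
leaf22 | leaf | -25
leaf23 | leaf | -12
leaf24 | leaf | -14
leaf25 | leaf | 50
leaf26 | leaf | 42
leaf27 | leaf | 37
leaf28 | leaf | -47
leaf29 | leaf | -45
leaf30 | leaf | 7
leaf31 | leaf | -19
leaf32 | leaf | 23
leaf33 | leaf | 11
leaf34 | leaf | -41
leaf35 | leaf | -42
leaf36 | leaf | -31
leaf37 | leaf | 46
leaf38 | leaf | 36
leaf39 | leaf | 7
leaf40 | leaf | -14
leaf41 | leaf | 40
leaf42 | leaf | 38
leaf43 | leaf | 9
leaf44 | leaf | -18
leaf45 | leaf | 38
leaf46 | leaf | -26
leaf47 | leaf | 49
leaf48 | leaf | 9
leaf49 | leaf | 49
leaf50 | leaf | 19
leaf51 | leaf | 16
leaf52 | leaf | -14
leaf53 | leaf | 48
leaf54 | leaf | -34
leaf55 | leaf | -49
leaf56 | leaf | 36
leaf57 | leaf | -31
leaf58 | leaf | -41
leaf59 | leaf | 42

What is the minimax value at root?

M (MIN): min(-32, -21, 4) = -32
N (MIN): min(50, 46, 20) = 20
D (MAX): max(-32, 20) = 20
P (MIN): min(10, -40) = -40
Q (MIN): min(-50, 0, -28) = -50
R (MIN): min(46, -46) = -46
E (MAX): max(-40, -50, -46) = -40
A (MIN): min(20, -40) = -40
S (MIN): min(10, -45) = -45
T (MIN): min(-7, -9, -26) = -26
U (MIN): min(37, -5) = -5
V (MIN): min(-34, -25, -12, -14) = -34
F (MAX): max(-45, -26, -5, -34) = -5
W (MIN): min(50, 42, 37) = 37
X (MIN): min(-47, -45) = -47
G (MAX): max(37, -47) = 37
B (MIN): min(-5, 37) = -5
Y (MIN): min(7, -19, 23, 11) = -19
Z (MIN): min(-41, -42, -31) = -42
H (MAX): max(-19, -42) = -19
AA (MIN): min(46, 36) = 36
AB (MIN): min(7, -14) = -14
AC (MIN): min(40, 38) = 38
AD (MIN): min(9, -18, 38) = -18
J (MAX): max(36, -14, 38, -18) = 38
AE (MIN): min(-26, 49, 9) = -26
AF (MIN): min(49, 19, 16) = 16
K (MAX): max(-26, 16) = 16
AG (MIN): min(-14, 48) = -14
AH (MIN): min(-34, -49) = -49
AJ (MIN): min(36, -31) = -31
AK (MIN): min(-41, 42) = -41
L (MAX): max(-14, -49, -31, -41) = -14
C (MIN): min(-19, 38, 16, -14) = -19
root (MAX): max(-40, -5, -19) = -5

-5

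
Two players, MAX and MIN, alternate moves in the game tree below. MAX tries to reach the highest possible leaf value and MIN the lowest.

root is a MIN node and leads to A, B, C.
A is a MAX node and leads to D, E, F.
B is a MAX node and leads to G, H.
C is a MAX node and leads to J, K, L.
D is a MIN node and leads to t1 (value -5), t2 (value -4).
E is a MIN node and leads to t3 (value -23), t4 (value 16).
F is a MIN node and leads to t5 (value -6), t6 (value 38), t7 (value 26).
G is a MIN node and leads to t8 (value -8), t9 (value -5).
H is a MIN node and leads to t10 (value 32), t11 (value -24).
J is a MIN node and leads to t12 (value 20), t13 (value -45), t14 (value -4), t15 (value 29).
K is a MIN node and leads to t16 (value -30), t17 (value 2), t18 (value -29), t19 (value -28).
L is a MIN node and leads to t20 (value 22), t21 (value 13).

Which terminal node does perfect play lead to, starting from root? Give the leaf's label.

D (MIN): min(-5, -4) = -5
E (MIN): min(-23, 16) = -23
F (MIN): min(-6, 38, 26) = -6
A (MAX): max(-5, -23, -6) = -5
G (MIN): min(-8, -5) = -8
H (MIN): min(32, -24) = -24
B (MAX): max(-8, -24) = -8
J (MIN): min(20, -45, -4, 29) = -45
K (MIN): min(-30, 2, -29, -28) = -30
L (MIN): min(22, 13) = 13
C (MAX): max(-45, -30, 13) = 13
root (MIN): min(-5, -8, 13) = -8
At root, MIN picks B (lowest: -8).
At B, MAX picks G (highest: -8).
At G, MIN picks t8 (lowest: -8).
Terminal value -8.

t8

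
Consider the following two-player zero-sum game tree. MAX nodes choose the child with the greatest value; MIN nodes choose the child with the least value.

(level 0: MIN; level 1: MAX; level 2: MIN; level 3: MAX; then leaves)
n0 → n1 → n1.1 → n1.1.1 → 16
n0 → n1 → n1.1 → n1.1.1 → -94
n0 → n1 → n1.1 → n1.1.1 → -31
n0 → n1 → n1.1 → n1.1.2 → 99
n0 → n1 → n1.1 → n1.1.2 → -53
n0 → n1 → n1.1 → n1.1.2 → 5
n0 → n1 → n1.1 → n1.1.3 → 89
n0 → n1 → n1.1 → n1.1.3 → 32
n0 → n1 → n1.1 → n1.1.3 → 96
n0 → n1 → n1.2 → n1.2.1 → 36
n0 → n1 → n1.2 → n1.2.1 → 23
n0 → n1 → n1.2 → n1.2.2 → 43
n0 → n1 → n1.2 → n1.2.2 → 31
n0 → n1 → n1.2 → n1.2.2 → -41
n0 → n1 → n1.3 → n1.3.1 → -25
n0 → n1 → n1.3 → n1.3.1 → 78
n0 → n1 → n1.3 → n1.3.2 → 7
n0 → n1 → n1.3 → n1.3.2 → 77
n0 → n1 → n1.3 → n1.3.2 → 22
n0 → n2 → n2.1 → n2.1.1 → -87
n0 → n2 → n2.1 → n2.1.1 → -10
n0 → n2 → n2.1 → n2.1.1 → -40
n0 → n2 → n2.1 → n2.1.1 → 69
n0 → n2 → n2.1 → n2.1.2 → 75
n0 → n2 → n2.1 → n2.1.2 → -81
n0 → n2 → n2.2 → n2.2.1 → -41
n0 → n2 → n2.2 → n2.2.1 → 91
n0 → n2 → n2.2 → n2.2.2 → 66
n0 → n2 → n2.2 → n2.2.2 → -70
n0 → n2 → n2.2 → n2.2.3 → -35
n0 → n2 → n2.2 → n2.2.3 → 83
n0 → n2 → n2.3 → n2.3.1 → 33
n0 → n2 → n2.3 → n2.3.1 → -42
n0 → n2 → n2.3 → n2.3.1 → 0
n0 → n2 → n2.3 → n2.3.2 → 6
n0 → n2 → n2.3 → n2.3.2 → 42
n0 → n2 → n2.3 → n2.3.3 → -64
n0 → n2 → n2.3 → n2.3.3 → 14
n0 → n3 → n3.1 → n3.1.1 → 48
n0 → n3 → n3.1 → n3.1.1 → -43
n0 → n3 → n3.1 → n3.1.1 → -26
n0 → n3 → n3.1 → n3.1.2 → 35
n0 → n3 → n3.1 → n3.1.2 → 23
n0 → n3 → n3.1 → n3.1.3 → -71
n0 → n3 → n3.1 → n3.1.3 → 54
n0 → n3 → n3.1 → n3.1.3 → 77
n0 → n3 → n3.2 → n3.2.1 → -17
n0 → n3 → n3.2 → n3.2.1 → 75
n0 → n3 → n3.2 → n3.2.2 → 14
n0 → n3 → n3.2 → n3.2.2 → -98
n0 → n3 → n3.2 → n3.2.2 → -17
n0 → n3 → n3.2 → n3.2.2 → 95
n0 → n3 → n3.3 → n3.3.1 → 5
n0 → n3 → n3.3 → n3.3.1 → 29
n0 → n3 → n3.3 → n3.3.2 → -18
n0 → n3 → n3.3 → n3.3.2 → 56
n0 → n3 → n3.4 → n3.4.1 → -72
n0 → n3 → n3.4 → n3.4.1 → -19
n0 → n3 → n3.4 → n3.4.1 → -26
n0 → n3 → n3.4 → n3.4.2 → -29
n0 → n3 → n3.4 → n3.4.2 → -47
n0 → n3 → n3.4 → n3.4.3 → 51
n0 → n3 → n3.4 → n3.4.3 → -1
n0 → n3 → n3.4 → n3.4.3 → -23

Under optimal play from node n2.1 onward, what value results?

69

n2.1.1 (MAX): max(-87, -10, -40, 69) = 69
n2.1.2 (MAX): max(75, -81) = 75
n2.1 (MIN): min(69, 75) = 69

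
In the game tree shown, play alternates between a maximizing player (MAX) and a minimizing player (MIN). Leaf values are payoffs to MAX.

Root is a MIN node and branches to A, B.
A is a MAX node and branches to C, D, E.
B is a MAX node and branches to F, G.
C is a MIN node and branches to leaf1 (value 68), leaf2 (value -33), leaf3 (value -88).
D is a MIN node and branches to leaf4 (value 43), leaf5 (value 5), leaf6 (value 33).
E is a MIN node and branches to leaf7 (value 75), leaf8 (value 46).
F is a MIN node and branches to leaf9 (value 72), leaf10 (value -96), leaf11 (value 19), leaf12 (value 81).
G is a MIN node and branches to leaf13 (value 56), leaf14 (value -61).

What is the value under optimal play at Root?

C (MIN): min(68, -33, -88) = -88
D (MIN): min(43, 5, 33) = 5
E (MIN): min(75, 46) = 46
A (MAX): max(-88, 5, 46) = 46
F (MIN): min(72, -96, 19, 81) = -96
G (MIN): min(56, -61) = -61
B (MAX): max(-96, -61) = -61
Root (MIN): min(46, -61) = -61

-61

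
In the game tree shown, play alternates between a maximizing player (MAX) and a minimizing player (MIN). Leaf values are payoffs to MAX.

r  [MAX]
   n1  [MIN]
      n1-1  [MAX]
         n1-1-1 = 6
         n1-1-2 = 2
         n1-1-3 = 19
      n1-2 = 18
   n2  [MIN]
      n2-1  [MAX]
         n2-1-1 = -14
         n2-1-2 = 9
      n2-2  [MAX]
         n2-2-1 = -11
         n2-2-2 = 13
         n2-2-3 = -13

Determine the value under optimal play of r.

18

n1-1 (MAX): max(6, 2, 19) = 19
n1 (MIN): min(19, 18) = 18
n2-1 (MAX): max(-14, 9) = 9
n2-2 (MAX): max(-11, 13, -13) = 13
n2 (MIN): min(9, 13) = 9
r (MAX): max(18, 9) = 18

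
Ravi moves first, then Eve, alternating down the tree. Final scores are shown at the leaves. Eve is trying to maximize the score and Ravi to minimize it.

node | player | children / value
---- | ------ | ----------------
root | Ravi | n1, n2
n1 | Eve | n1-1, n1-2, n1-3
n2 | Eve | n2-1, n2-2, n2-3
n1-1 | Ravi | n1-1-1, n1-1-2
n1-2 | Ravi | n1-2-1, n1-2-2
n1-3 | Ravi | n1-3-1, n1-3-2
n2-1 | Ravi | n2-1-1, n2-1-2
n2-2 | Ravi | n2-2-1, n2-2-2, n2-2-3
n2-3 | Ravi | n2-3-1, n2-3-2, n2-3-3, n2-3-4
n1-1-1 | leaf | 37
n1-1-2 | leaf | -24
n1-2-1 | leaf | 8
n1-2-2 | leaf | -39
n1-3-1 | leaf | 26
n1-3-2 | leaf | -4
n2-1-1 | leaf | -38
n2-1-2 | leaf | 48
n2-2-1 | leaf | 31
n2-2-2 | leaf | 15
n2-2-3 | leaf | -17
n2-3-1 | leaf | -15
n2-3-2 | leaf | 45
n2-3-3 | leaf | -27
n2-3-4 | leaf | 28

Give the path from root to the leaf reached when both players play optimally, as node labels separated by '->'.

n1-1 (Ravi): min(37, -24) = -24
n1-2 (Ravi): min(8, -39) = -39
n1-3 (Ravi): min(26, -4) = -4
n1 (Eve): max(-24, -39, -4) = -4
n2-1 (Ravi): min(-38, 48) = -38
n2-2 (Ravi): min(31, 15, -17) = -17
n2-3 (Ravi): min(-15, 45, -27, 28) = -27
n2 (Eve): max(-38, -17, -27) = -17
root (Ravi): min(-4, -17) = -17
At root, Ravi picks n2 (lowest: -17).
At n2, Eve picks n2-2 (highest: -17).
At n2-2, Ravi picks n2-2-3 (lowest: -17).
Terminal value -17.

root -> n2 -> n2-2 -> n2-2-3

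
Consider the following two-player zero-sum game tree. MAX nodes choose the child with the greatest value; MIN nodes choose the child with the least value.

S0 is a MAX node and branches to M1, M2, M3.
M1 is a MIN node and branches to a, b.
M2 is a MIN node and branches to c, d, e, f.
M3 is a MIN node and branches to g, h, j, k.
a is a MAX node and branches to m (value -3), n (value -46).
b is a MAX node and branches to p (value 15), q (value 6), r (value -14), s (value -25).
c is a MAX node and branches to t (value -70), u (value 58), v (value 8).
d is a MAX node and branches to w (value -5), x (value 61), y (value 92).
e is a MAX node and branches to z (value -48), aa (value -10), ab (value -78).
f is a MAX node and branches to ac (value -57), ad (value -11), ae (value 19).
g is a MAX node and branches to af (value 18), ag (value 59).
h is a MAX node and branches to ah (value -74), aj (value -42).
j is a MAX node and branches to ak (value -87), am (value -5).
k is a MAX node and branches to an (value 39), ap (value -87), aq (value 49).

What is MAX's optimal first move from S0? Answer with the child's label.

a (MAX): max(-3, -46) = -3
b (MAX): max(15, 6, -14, -25) = 15
M1 (MIN): min(-3, 15) = -3
c (MAX): max(-70, 58, 8) = 58
d (MAX): max(-5, 61, 92) = 92
e (MAX): max(-48, -10, -78) = -10
f (MAX): max(-57, -11, 19) = 19
M2 (MIN): min(58, 92, -10, 19) = -10
g (MAX): max(18, 59) = 59
h (MAX): max(-74, -42) = -42
j (MAX): max(-87, -5) = -5
k (MAX): max(39, -87, 49) = 49
M3 (MIN): min(59, -42, -5, 49) = -42
S0 (MAX): max(-3, -10, -42) = -3
MAX at S0 wants the highest of {M1=-3, M2=-10, M3=-42}, so chooses M1.

M1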